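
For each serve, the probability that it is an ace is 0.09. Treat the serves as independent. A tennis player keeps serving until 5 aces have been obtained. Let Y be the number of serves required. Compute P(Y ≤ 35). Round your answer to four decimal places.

Finishing within 35 serves ⇔ at least 5 successes in the first 35. With X ~ Binomial(35, 0.09), P(Y ≤ 35) = 1 − P(X ≤ 4).
  k=0: C(35,0)·0.09^0·0.91^35 = 0.036851
  k=1: C(35,1)·0.09^1·0.91^34 = 0.127561
  k=2: C(35,2)·0.09^2·0.91^33 = 0.214471
  k=3: C(35,3)·0.09^3·0.91^32 = 0.233325
  k=4: C(35,4)·0.09^4·0.91^31 = 0.184609
1 − 0.796817 = 0.203183

0.2032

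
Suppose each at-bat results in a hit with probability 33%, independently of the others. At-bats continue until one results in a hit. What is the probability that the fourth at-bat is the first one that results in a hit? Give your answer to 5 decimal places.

0.09925

Geometric (trials to first success), p = 0.33.
P(Y = 4) = (1−p)^3 · p = 0.30076 · 0.33 = 0.0992518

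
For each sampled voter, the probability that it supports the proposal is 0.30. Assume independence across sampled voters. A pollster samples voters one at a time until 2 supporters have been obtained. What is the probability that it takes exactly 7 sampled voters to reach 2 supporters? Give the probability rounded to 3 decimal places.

0.091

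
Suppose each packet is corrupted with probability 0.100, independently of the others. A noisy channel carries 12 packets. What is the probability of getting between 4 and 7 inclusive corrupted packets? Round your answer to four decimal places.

X ~ Binomial(12, 0.10); P(4 ≤ X ≤ 7) = Σ C(12,k) p^k (1−p)^(12−k) over k:
  k=4: C(12,4)·0.10^4·0.90^8 = 0.021308
  k=5: C(12,5)·0.10^5·0.90^7 = 0.003788
  k=6: C(12,6)·0.10^6·0.90^6 = 0.000491
  k=7: C(12,7)·0.10^7·0.90^5 = 0.000047
Total = 0.025634

0.0256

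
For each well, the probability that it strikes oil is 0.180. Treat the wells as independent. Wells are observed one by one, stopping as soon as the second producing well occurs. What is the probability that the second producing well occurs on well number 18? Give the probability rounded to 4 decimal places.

Y = trial on which the second success occurs; negative binomial, r=2, p=0.18.
P(Y=18) = C(17,1) · p^2 · (1−p)^16
= 17 · 0.0324 · 0.041785 = 0.023015

0.0230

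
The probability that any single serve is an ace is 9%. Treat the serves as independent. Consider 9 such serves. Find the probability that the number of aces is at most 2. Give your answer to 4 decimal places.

0.9595

X ~ Binomial(9, 0.09); P(X ≤ 2) = Σ C(9,k) p^k (1−p)^(9−k) over k:
  k=0: C(9,0)·0.09^0·0.91^9 = 0.427930
  k=1: C(9,1)·0.09^1·0.91^8 = 0.380905
  k=2: C(9,2)·0.09^2·0.91^7 = 0.150688
Total = 0.959522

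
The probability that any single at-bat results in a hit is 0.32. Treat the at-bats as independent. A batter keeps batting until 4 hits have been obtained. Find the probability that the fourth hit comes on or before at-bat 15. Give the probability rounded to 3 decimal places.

0.758

Finishing within 15 at-bats ⇔ at least 4 successes in the first 15. With X ~ Binomial(15, 0.32), P(Y ≤ 15) = 1 − P(X ≤ 3).
  k=0: C(15,0)·0.32^0·0.68^15 = 0.00307
  k=1: C(15,1)·0.32^1·0.68^14 = 0.02170
  k=2: C(15,2)·0.32^2·0.68^13 = 0.07147
  k=3: C(15,3)·0.32^3·0.68^12 = 0.14574
1 − 0.24197 = 0.75803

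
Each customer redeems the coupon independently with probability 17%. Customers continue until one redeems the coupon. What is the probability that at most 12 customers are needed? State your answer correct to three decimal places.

Y = number of customers to the first success; geometric, p = 0.17.
P(Y ≤ 12) = 1 − (1−p)^12 = 1 − 0.10689 = 0.89311

0.893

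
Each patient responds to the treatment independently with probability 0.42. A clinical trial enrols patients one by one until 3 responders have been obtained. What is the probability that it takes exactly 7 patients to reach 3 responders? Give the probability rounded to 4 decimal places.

Y = trial on which the third success occurs; negative binomial, r=3, p=0.42.
P(Y=7) = C(6,2) · p^3 · (1−p)^4
= 15 · 0.074088 · 0.11316 = 0.125762

0.1258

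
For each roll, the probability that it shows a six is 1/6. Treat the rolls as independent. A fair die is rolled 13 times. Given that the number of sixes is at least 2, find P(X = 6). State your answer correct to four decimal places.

0.0155

X ~ Binomial(13, 0.166667). Want P(X=6 | X≥2) = P(X=6) / P(X≥2).
P(X=6) = C(13,6)·0.166667^6·0.833333^7 = 0.010265
P(X≥2) = 1 − 0.093464 − 0.243006 = 0.663530
Ratio = 0.010265 / 0.663530 = 0.015470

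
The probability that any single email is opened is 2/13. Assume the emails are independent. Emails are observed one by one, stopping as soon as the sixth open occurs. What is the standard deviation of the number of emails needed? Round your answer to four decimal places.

Y = total emails until the sixth success; negative binomial with r=6, p=0.153846.
SD(Y) = √[r(1−p)/p²] = √(214.500000) = 14.645819

14.6458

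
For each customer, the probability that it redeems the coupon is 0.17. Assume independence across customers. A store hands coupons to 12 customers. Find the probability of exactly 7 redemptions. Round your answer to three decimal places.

X ~ Binomial(n=12, p=0.17).
P(X=7) = C(12,7) · p^7 · (1−p)^5
= 792 · 4.1034e-06 · 0.3939 = 0.00128

0.001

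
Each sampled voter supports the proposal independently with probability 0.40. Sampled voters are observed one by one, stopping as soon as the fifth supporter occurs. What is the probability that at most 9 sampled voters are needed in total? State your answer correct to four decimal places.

0.2666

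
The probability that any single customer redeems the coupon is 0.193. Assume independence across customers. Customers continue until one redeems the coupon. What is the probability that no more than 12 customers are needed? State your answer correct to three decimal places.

Y = number of customers to the first success; geometric, p = 0.193.
P(Y ≤ 12) = 1 − (1−p)^12 = 1 − 0.07629 = 0.92371

0.924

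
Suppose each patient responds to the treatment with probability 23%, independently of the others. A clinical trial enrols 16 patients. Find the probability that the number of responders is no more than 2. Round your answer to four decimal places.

X ~ Binomial(16, 0.23); P(X ≤ 2) = Σ C(16,k) p^k (1−p)^(16−k) over k:
  k=0: C(16,0)·0.23^0·0.77^16 = 0.015270
  k=1: C(16,1)·0.23^1·0.77^15 = 0.072981
  k=2: C(16,2)·0.23^2·0.77^14 = 0.163496
Total = 0.251747

0.2517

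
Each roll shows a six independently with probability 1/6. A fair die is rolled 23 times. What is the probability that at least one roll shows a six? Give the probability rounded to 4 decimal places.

P(at least one) = 1 − P(none) = 1 − (1 − 0.166667)^23
= 1 − 0.015095 = 0.984905

0.9849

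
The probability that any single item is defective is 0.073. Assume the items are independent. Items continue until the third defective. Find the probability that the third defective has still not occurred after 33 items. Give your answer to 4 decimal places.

Needing more than 33 items ⇔ fewer than 3 successes in the first 33. With X ~ Binomial(33, 0.073), P(Y > 33) = P(X ≤ 2).
  k=0: C(33,0)·0.073^0·0.927^33 = 0.081966
  k=1: C(33,1)·0.073^1·0.927^32 = 0.213004
  k=2: C(33,2)·0.073^2·0.927^31 = 0.268381
P(X ≤ 2) = 0.563351

0.5634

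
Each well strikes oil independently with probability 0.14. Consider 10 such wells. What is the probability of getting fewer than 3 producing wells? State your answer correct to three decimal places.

0.845

X ~ Binomial(10, 0.14); P(X ≤ 2) = Σ C(10,k) p^k (1−p)^(10−k) over k:
  k=0: C(10,0)·0.14^0·0.86^10 = 0.22130
  k=1: C(10,1)·0.14^1·0.86^9 = 0.36026
  k=2: C(10,2)·0.14^2·0.86^8 = 0.26391
Total = 0.84547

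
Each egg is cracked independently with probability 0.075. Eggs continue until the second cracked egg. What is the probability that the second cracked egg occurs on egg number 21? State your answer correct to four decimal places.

0.0256

Y = trial on which the second success occurs; negative binomial, r=2, p=0.075.
P(Y=21) = C(20,1) · p^2 · (1−p)^19
= 20 · 0.005625 · 0.22735 = 0.025577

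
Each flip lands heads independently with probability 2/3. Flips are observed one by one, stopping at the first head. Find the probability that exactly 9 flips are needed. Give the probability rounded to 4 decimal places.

0.0001

Geometric (trials to first success), p = 0.666667.
P(Y = 9) = (1−p)^8 · p = 0.00015242 · 0.666667 = 0.000102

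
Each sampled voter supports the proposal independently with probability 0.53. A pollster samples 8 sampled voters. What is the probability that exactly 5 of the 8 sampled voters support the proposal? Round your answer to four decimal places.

0.2431

X ~ Binomial(n=8, p=0.53).
P(X=5) = C(8,5) · p^5 · (1−p)^3
= 56 · 0.04182 · 0.10382 = 0.243143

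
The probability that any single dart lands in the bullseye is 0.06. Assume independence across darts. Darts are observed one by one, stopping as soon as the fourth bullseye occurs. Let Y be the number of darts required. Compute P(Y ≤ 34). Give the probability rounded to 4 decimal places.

0.1446

Finishing within 34 darts ⇔ at least 4 successes in the first 34. With X ~ Binomial(34, 0.06), P(Y ≤ 34) = 1 − P(X ≤ 3).
  k=0: C(34,0)·0.06^0·0.94^34 = 0.121996
  k=1: C(34,1)·0.06^1·0.94^33 = 0.264758
  k=2: C(34,2)·0.06^2·0.94^32 = 0.278841
  k=3: C(34,3)·0.06^3·0.94^31 = 0.189849
1 − 0.855445 = 0.144555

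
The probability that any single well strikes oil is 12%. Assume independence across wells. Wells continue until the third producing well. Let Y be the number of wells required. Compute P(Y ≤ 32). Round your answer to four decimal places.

0.7560

Finishing within 32 wells ⇔ at least 3 successes in the first 32. With X ~ Binomial(32, 0.12), P(Y ≤ 32) = 1 − P(X ≤ 2).
  k=0: C(32,0)·0.12^0·0.88^32 = 0.016728
  k=1: C(32,1)·0.12^1·0.88^31 = 0.072995
  k=2: C(32,2)·0.12^2·0.88^30 = 0.154285
1 − 0.244008 = 0.755992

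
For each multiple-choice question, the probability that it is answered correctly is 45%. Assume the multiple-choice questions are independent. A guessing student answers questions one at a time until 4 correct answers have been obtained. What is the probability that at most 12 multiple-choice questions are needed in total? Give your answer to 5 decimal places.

Finishing within 12 multiple-choice questions ⇔ at least 4 successes in the first 12. With X ~ Binomial(12, 0.45), P(Y ≤ 12) = 1 − P(X ≤ 3).
  k=0: C(12,0)·0.45^0·0.55^12 = 0.0007662
  k=1: C(12,1)·0.45^1·0.55^11 = 0.0075229
  k=2: C(12,2)·0.45^2·0.55^10 = 0.0338529
  k=3: C(12,3)·0.45^3·0.55^9 = 0.0923261
1 − 0.1344681 = 0.8655319

0.86553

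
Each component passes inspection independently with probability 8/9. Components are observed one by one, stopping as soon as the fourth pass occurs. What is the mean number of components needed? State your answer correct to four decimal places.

4.5000

Y = total components until the fourth success; negative binomial with r=4, p=0.888889.
E[Y] = r / p = 4 / 0.888889 = 4.500000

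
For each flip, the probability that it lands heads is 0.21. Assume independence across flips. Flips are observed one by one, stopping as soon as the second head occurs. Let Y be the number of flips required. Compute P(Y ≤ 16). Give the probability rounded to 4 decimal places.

Finishing within 16 flips ⇔ at least 2 successes in the first 16. With X ~ Binomial(16, 0.21), P(Y ≤ 16) = 1 − P(X ≤ 1).
  k=0: C(16,0)·0.21^0·0.79^16 = 0.023016
  k=1: C(16,1)·0.21^1·0.79^15 = 0.097892
1 − 0.120908 = 0.879092

0.8791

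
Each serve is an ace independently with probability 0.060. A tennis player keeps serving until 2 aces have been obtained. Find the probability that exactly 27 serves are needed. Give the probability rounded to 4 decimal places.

0.0199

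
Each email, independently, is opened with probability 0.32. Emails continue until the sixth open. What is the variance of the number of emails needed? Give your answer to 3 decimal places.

39.844

Y = total emails until the sixth success; negative binomial with r=6, p=0.32.
Var(Y) = r(1−p)/p² = 6·0.68 / 0.32² = 39.84375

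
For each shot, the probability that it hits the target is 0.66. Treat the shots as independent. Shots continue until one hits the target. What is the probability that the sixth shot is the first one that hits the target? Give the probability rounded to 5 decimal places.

0.00300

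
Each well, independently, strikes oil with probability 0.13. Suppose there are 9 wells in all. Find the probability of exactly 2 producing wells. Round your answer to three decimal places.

0.230

X ~ Binomial(n=9, p=0.13).
P(X=2) = C(9,2) · p^2 · (1−p)^7
= 36 · 0.0169 · 0.37725 = 0.22952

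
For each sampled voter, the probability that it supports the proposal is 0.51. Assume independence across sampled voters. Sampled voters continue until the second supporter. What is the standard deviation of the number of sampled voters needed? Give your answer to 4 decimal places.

1.9411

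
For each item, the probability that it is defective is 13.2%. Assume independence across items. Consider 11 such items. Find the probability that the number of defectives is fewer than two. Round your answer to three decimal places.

0.563

X ~ Binomial(11, 0.132); P(X ≤ 1) = Σ C(11,k) p^k (1−p)^(11−k) over k:
  k=0: C(11,0)·0.132^0·0.868^11 = 0.21073
  k=1: C(11,1)·0.132^1·0.868^10 = 0.35250
Total = 0.56323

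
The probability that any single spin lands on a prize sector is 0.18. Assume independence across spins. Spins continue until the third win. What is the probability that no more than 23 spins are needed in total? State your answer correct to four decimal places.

0.8100

Finishing within 23 spins ⇔ at least 3 successes in the first 23. With X ~ Binomial(23, 0.18), P(Y ≤ 23) = 1 − P(X ≤ 2).
  k=0: C(23,0)·0.18^0·0.82^23 = 0.010416
  k=1: C(23,1)·0.18^1·0.82^22 = 0.052590
  k=2: C(23,2)·0.18^2·0.82^21 = 0.126986
1 − 0.189993 = 0.810007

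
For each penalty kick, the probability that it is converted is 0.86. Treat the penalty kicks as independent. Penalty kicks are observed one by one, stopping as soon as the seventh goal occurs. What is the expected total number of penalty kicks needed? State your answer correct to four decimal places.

Y = total penalty kicks until the seventh success; negative binomial with r=7, p=0.86.
E[Y] = r / p = 7 / 0.86 = 8.139535

8.1395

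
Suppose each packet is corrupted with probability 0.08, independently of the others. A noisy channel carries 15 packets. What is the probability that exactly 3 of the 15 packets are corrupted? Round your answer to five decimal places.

0.08565

X ~ Binomial(n=15, p=0.08).
P(X=3) = C(15,3) · p^3 · (1−p)^12
= 455 · 0.000512 · 0.36767 = 0.0856516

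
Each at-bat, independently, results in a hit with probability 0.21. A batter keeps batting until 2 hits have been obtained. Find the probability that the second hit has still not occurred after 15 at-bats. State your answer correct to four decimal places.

0.1453

Needing more than 15 at-bats ⇔ fewer than 2 successes in the first 15. With X ~ Binomial(15, 0.21), P(Y > 15) = P(X ≤ 1).
  k=0: C(15,0)·0.21^0·0.79^15 = 0.029134
  k=1: C(15,1)·0.21^1·0.79^14 = 0.116169
P(X ≤ 1) = 0.145303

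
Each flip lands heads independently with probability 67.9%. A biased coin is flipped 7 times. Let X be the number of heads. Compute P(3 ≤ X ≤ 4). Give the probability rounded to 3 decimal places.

0.362

X ~ Binomial(7, 0.679); P(3 ≤ X ≤ 4) = Σ C(7,k) p^k (1−p)^(7−k) over k:
  k=3: C(7,3)·0.679^3·0.321^4 = 0.11633
  k=4: C(7,4)·0.679^4·0.321^3 = 0.24607
Total = 0.36240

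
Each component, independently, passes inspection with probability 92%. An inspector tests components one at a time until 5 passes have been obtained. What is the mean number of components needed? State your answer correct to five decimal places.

5.43478

Y = total components until the fifth success; negative binomial with r=5, p=0.92.
E[Y] = r / p = 5 / 0.92 = 5.4347826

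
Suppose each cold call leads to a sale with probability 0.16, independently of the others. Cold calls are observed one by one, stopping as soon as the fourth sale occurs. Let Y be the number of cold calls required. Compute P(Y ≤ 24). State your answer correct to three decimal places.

Finishing within 24 cold calls ⇔ at least 4 successes in the first 24. With X ~ Binomial(24, 0.16), P(Y ≤ 24) = 1 − P(X ≤ 3).
  k=0: C(24,0)·0.16^0·0.84^24 = 0.01523
  k=1: C(24,1)·0.16^1·0.84^23 = 0.06962
  k=2: C(24,2)·0.16^2·0.84^22 = 0.15251
  k=3: C(24,3)·0.16^3·0.84^21 = 0.21303
1 − 0.45039 = 0.54961

0.550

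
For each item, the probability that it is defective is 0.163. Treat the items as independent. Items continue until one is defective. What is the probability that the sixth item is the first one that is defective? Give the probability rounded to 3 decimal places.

Geometric (trials to first success), p = 0.163.
P(Y = 6) = (1−p)^5 · p = 0.4108 · 0.163 = 0.06696

0.067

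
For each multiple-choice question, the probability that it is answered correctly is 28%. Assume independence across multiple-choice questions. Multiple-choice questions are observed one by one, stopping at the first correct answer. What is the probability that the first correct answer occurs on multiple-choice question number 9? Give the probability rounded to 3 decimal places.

0.020

Geometric (trials to first success), p = 0.28.
P(Y = 9) = (1−p)^8 · p = 0.07222 · 0.28 = 0.02022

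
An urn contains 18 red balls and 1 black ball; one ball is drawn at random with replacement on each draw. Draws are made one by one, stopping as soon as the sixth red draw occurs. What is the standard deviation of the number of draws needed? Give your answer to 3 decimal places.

0.593

Y = total draws until the sixth success; negative binomial with r=6, p=0.947368.
SD(Y) = √[r(1−p)/p²] = √(0.35185) = 0.59317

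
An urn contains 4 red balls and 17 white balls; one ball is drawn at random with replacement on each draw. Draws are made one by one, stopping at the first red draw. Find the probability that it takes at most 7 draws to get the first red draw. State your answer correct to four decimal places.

Y = number of draws to the first success; geometric, p = 0.190476.
P(Y ≤ 7) = 1 − (1−p)^7 = 1 − 0.227828 = 0.772172

0.7722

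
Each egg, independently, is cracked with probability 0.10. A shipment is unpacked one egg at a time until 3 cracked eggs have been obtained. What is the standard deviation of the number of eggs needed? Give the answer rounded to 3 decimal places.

Y = total eggs until the third success; negative binomial with r=3, p=0.10.
SD(Y) = √[r(1−p)/p²] = √(270.00000) = 16.43168

16.432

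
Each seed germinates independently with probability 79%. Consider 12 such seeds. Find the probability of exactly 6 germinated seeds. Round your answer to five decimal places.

X ~ Binomial(n=12, p=0.79).
P(X=6) = C(12,6) · p^6 · (1−p)^6
= 924 · 0.24309 · 8.5766e-05 = 0.0192642

0.01926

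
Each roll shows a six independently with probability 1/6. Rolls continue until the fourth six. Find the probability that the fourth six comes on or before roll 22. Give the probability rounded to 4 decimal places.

Finishing within 22 rolls ⇔ at least 4 successes in the first 22. With X ~ Binomial(22, 0.166667), P(Y ≤ 22) = 1 − P(X ≤ 3).
  k=0: C(22,0)·0.166667^0·0.833333^22 = 0.018114
  k=1: C(22,1)·0.166667^1·0.833333^21 = 0.079701
  k=2: C(22,2)·0.166667^2·0.833333^20 = 0.167373
  k=3: C(22,3)·0.166667^3·0.833333^19 = 0.223164
1 − 0.488351 = 0.511649

0.5116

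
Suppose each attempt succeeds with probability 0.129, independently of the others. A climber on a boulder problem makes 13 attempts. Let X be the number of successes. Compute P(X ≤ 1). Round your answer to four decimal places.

0.4858

X ~ Binomial(13, 0.129); P(X ≤ 1) = Σ C(13,k) p^k (1−p)^(13−k) over k:
  k=0: C(13,0)·0.129^0·0.871^13 = 0.166049
  k=1: C(13,1)·0.129^1·0.871^12 = 0.319706
Total = 0.485755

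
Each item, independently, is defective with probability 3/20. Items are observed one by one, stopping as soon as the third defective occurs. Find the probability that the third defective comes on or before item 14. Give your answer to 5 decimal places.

0.35209

Finishing within 14 items ⇔ at least 3 successes in the first 14. With X ~ Binomial(14, 0.15), P(Y ≤ 14) = 1 − P(X ≤ 2).
  k=0: C(14,0)·0.15^0·0.85^14 = 0.1027697
  k=1: C(14,1)·0.15^1·0.85^13 = 0.2539015
  k=2: C(14,2)·0.15^2·0.85^12 = 0.2912400
1 − 0.6479112 = 0.3520888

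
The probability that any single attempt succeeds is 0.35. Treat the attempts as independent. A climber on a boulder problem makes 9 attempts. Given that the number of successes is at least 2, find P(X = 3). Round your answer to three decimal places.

0.309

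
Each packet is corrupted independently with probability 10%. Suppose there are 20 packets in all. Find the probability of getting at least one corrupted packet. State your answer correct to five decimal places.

0.87842

P(at least one) = 1 − P(none) = 1 − (1 − 0.10)^20
= 1 − 0.1215767 = 0.8784233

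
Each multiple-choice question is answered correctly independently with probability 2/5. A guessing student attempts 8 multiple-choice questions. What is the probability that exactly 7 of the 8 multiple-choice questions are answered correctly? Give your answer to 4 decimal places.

0.0079

X ~ Binomial(n=8, p=0.40).
P(X=7) = C(8,7) · p^7 · (1−p)^1
= 8 · 0.0016384 · 0.6 = 0.007864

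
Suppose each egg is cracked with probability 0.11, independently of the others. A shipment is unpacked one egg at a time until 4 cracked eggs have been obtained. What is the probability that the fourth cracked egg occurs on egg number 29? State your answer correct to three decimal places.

Y = trial on which the fourth success occurs; negative binomial, r=4, p=0.11.
P(Y=29) = C(28,3) · p^4 · (1−p)^25
= 3276 · 0.00014641 · 0.054294 = 0.02604

0.026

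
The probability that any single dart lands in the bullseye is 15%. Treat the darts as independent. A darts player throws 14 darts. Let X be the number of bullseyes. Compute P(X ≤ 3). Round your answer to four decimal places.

X ~ Binomial(14, 0.15); P(X ≤ 3) = Σ C(14,k) p^k (1−p)^(14−k) over k:
  k=0: C(14,0)·0.15^0·0.85^14 = 0.102770
  k=1: C(14,1)·0.15^1·0.85^13 = 0.253902
  k=2: C(14,2)·0.15^2·0.85^12 = 0.291240
  k=3: C(14,3)·0.15^3·0.85^11 = 0.205581
Total = 0.853492

0.8535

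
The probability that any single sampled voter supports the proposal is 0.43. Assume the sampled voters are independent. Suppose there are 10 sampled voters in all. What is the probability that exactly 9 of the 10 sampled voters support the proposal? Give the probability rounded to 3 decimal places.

0.003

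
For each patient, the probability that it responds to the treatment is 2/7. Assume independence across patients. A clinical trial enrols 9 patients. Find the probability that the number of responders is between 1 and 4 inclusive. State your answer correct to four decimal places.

0.8693

X ~ Binomial(9, 0.285714); P(1 ≤ X ≤ 4) = Σ C(9,k) p^k (1−p)^(9−k) over k:
  k=1: C(9,1)·0.285714^1·0.714286^8 = 0.174241
  k=2: C(9,2)·0.285714^2·0.714286^7 = 0.278785
  k=3: C(9,3)·0.285714^3·0.714286^6 = 0.260200
  k=4: C(9,4)·0.285714^4·0.714286^5 = 0.156120
Total = 0.869346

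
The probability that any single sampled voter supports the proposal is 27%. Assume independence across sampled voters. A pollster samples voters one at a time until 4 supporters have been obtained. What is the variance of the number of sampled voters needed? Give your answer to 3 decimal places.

40.055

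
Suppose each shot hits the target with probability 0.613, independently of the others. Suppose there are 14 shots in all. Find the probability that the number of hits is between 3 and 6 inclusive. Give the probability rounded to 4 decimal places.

X ~ Binomial(14, 0.613); P(3 ≤ X ≤ 6) = Σ C(14,k) p^k (1−p)^(14−k) over k:
  k=3: C(14,3)·0.613^3·0.387^11 = 0.002445
  k=4: C(14,4)·0.613^4·0.387^10 = 0.010651
  k=5: C(14,5)·0.613^5·0.387^9 = 0.033742
  k=6: C(14,6)·0.613^6·0.387^8 = 0.080169
Total = 0.127006

0.1270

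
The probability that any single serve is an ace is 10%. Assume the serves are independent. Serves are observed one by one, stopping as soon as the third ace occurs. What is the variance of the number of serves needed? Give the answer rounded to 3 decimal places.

Y = total serves until the third success; negative binomial with r=3, p=0.10.
Var(Y) = r(1−p)/p² = 3·0.90 / 0.10² = 270.00000

270.000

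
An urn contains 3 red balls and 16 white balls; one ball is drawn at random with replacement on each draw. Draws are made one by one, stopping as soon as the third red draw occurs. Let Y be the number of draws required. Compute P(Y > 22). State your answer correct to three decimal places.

Needing more than 22 draws ⇔ fewer than 3 successes in the first 22. With X ~ Binomial(22, 0.157895), P(Y > 22) = P(X ≤ 2).
  k=0: C(22,0)·0.157895^0·0.842105^22 = 0.02281
  k=1: C(22,1)·0.157895^1·0.842105^21 = 0.09408
  k=2: C(22,2)·0.157895^2·0.842105^20 = 0.18521
P(X ≤ 2) = 0.30210

0.302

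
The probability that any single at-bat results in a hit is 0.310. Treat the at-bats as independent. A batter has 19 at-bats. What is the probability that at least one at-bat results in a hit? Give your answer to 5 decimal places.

0.99913

P(at least one) = 1 − P(none) = 1 − (1 − 0.31)^19
= 1 − 0.0008672 = 0.9991328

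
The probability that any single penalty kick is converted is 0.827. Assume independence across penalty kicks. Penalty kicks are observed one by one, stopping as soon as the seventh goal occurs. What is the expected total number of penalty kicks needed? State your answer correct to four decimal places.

8.4643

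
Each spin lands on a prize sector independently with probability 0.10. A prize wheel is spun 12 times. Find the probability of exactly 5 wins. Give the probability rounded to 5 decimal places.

0.00379

X ~ Binomial(n=12, p=0.10).
P(X=5) = C(12,5) · p^5 · (1−p)^7
= 792 · 1e-05 · 0.4783 = 0.0037881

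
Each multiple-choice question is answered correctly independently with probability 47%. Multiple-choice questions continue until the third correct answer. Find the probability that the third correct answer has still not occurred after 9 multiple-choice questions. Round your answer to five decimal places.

Needing more than 9 multiple-choice questions ⇔ fewer than 3 successes in the first 9. With X ~ Binomial(9, 0.47), P(Y > 9) = P(X ≤ 2).
  k=0: C(9,0)·0.47^0·0.53^9 = 0.0032998
  k=1: C(9,1)·0.47^1·0.53^8 = 0.0263358
  k=2: C(9,2)·0.47^2·0.53^7 = 0.0934177
P(X ≤ 2) = 0.1230533

0.12305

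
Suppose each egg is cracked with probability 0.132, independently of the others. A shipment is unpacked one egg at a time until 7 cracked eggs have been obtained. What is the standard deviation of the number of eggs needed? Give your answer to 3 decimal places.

18.674

Y = total eggs until the seventh success; negative binomial with r=7, p=0.132.
SD(Y) = √[r(1−p)/p²] = √(348.71442) = 18.67390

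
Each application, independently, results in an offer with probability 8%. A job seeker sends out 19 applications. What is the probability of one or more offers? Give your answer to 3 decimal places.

P(at least one) = 1 − P(none) = 1 − (1 − 0.08)^19
= 1 − 0.20510 = 0.79490

0.795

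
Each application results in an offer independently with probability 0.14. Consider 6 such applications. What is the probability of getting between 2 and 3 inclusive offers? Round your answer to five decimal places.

0.19573

X ~ Binomial(6, 0.14); P(2 ≤ X ≤ 3) = Σ C(6,k) p^k (1−p)^(6−k) over k:
  k=2: C(6,2)·0.14^2·0.86^4 = 0.1608204
  k=3: C(6,3)·0.14^3·0.86^3 = 0.0349068
Total = 0.1957272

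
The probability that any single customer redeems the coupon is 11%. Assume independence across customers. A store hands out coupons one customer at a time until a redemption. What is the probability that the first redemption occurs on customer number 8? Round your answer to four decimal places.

Geometric (trials to first success), p = 0.11.
P(Y = 8) = (1−p)^7 · p = 0.44231 · 0.11 = 0.048654

0.0487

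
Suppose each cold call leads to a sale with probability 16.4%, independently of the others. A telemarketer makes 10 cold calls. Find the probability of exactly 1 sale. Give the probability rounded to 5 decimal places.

0.32711

X ~ Binomial(n=10, p=0.164).
P(X=1) = C(10,1) · p^1 · (1−p)^9
= 10 · 0.164 · 0.19946 = 0.3271149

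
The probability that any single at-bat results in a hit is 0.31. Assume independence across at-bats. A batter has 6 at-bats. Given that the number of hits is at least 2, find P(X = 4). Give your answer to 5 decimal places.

0.10971

X ~ Binomial(6, 0.31). Want P(X=4 | X≥2) = P(X=4) / P(X≥2).
P(X=4) = C(6,4)·0.31^4·0.69^2 = 0.0659533
P(X≥2) = 1 − 0.1079182 − 0.2909098 = 0.6011720
Ratio = 0.0659533 / 0.6011720 = 0.1097078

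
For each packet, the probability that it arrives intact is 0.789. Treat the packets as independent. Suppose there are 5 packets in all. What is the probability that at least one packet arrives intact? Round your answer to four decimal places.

0.9996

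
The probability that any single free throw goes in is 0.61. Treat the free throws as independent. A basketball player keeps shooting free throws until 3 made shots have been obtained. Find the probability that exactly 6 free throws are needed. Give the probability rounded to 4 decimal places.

Y = trial on which the third success occurs; negative binomial, r=3, p=0.61.
P(Y=6) = C(5,2) · p^3 · (1−p)^3
= 10 · 0.22698 · 0.059319 = 0.134643

0.1346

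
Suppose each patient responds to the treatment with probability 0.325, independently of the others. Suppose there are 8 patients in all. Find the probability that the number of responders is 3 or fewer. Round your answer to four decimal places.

0.7582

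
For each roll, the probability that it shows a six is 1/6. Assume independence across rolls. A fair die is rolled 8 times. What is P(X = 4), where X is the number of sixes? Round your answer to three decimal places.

X ~ Binomial(n=8, p=0.166667).
P(X=4) = C(8,4) · p^4 · (1−p)^4
= 70 · 0.0007716 · 0.48225 = 0.02605

0.026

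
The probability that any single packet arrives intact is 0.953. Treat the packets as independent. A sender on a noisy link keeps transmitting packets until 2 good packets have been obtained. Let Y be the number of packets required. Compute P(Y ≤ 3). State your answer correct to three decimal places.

0.994

Finishing within 3 packets ⇔ at least 2 successes in the first 3. With X ~ Binomial(3, 0.953), P(Y ≤ 3) = 1 − P(X ≤ 1).
  k=0: C(3,0)·0.953^0·0.047^3 = 0.00010
  k=1: C(3,1)·0.953^1·0.047^2 = 0.00632
1 − 0.00642 = 0.99358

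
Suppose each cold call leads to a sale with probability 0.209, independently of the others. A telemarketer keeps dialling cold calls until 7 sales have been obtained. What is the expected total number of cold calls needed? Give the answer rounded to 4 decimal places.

Y = total cold calls until the seventh success; negative binomial with r=7, p=0.209.
E[Y] = r / p = 7 / 0.209 = 33.492823

33.4928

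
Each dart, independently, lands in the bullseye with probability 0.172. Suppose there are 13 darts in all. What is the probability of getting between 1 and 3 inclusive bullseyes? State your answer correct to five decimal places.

X ~ Binomial(13, 0.172); P(1 ≤ X ≤ 3) = Σ C(13,k) p^k (1−p)^(13−k) over k:
  k=1: C(13,1)·0.172^1·0.828^12 = 0.2321859
  k=2: C(13,2)·0.172^2·0.828^11 = 0.2893911
  k=3: C(13,3)·0.172^3·0.828^10 = 0.2204219
Total = 0.7419989

0.74200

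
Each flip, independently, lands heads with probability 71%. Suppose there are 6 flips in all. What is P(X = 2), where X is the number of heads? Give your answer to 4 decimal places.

X ~ Binomial(n=6, p=0.71).
P(X=2) = C(6,2) · p^2 · (1−p)^4
= 15 · 0.5041 · 0.0070728 = 0.053481

0.0535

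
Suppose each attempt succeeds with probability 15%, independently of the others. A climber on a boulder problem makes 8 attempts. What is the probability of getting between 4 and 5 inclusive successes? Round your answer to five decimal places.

X ~ Binomial(8, 0.15); P(4 ≤ X ≤ 5) = Σ C(8,k) p^k (1−p)^(8−k) over k:
  k=4: C(8,4)·0.15^4·0.85^4 = 0.0184986
  k=5: C(8,5)·0.15^5·0.85^3 = 0.0026116
Total = 0.0211102

0.02111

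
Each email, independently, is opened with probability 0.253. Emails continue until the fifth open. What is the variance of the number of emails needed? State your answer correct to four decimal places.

58.3512

Y = total emails until the fifth success; negative binomial with r=5, p=0.253.
Var(Y) = r(1−p)/p² = 5·0.747 / 0.253² = 58.351169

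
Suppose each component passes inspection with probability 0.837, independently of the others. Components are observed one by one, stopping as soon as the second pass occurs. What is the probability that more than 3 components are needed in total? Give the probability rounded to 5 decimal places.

0.07105

Needing more than 3 components ⇔ fewer than 2 successes in the first 3. With X ~ Binomial(3, 0.837), P(Y > 3) = P(X ≤ 1).
  k=0: C(3,0)·0.837^0·0.163^3 = 0.0043307
  k=1: C(3,1)·0.837^1·0.163^2 = 0.0667148
P(X ≤ 1) = 0.0710455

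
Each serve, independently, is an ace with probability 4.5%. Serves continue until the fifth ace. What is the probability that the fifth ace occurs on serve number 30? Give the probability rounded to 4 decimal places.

0.0014

Y = trial on which the fifth success occurs; negative binomial, r=5, p=0.045.
P(Y=30) = C(29,4) · p^5 · (1−p)^25
= 23751 · 1.8453e-07 · 0.31629 = 0.001386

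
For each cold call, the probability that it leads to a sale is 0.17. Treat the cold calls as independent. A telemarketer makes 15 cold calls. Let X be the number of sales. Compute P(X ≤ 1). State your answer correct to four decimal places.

0.2489

X ~ Binomial(15, 0.17); P(X ≤ 1) = Σ C(15,k) p^k (1−p)^(15−k) over k:
  k=0: C(15,0)·0.17^0·0.83^15 = 0.061118
  k=1: C(15,1)·0.17^1·0.83^14 = 0.187773
Total = 0.248891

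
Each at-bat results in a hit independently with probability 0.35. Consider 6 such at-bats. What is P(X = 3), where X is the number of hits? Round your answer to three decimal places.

X ~ Binomial(n=6, p=0.35).
P(X=3) = C(6,3) · p^3 · (1−p)^3
= 20 · 0.042875 · 0.27463 = 0.23549

0.235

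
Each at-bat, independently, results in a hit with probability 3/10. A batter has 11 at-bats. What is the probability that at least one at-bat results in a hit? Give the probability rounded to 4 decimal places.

P(at least one) = 1 − P(none) = 1 − (1 − 0.30)^11
= 1 − 0.019773 = 0.980227

0.9802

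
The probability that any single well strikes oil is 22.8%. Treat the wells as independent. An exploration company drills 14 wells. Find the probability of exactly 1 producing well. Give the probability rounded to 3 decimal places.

0.110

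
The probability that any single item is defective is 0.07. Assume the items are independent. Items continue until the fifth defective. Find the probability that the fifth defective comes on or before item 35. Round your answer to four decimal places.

0.0948

Finishing within 35 items ⇔ at least 5 successes in the first 35. With X ~ Binomial(35, 0.07), P(Y ≤ 35) = 1 − P(X ≤ 4).
  k=0: C(35,0)·0.07^0·0.93^35 = 0.078868
  k=1: C(35,1)·0.07^1·0.93^34 = 0.207772
  k=2: C(35,2)·0.07^2·0.93^33 = 0.265858
  k=3: C(35,3)·0.07^3·0.93^32 = 0.220119
  k=4: C(35,4)·0.07^4·0.93^31 = 0.132545
1 − 0.905163 = 0.094837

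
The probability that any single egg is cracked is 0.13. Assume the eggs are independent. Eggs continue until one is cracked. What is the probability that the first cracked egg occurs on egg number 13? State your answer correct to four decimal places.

0.0244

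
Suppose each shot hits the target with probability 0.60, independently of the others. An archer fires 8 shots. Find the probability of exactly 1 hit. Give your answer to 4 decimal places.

X ~ Binomial(n=8, p=0.60).
P(X=1) = C(8,1) · p^1 · (1−p)^7
= 8 · 0.6 · 0.0016384 = 0.007864

0.0079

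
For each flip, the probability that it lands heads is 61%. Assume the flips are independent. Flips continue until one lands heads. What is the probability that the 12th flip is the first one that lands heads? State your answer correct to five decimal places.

0.00002

Geometric (trials to first success), p = 0.61.
P(Y = 12) = (1−p)^11 · p = 3.1748e-05 · 0.61 = 0.0000194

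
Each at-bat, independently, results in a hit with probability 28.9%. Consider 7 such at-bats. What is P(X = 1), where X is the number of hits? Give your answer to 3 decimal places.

X ~ Binomial(n=7, p=0.289).
P(X=1) = C(7,1) · p^1 · (1−p)^6
= 7 · 0.289 · 0.12919 = 0.26134

0.261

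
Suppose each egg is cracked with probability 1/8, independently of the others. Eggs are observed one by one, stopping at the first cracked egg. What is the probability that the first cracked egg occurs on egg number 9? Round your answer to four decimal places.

Geometric (trials to first success), p = 0.125.
P(Y = 9) = (1−p)^8 · p = 0.34361 · 0.125 = 0.042951

0.0430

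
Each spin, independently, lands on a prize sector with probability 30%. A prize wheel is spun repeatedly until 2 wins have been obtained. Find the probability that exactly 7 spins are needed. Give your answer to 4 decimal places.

Y = trial on which the second success occurs; negative binomial, r=2, p=0.30.
P(Y=7) = C(6,1) · p^2 · (1−p)^5
= 6 · 0.09 · 0.16807 = 0.090758

0.0908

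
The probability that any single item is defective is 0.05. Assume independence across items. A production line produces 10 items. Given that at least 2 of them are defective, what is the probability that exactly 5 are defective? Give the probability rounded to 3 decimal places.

X ~ Binomial(10, 0.05). Want P(X=5 | X≥2) = P(X=5) / P(X≥2).
P(X=5) = C(10,5)·0.05^5·0.95^5 = 0.00006
P(X≥2) = 1 − 0.59874 − 0.31512 = 0.08614
Ratio = 0.00006 / 0.08614 = 0.00071

0.001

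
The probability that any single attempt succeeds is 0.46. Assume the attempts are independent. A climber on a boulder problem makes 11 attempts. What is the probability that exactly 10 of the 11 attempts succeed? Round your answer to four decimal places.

0.0025

X ~ Binomial(n=11, p=0.46).
P(X=10) = C(11,10) · p^10 · (1−p)^1
= 11 · 0.00042421 · 0.54 = 0.002520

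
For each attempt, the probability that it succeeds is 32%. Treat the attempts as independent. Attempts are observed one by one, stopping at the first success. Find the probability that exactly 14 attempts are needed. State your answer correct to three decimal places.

0.002

Geometric (trials to first success), p = 0.32.
P(Y = 14) = (1−p)^13 · p = 0.0066468 · 0.32 = 0.00213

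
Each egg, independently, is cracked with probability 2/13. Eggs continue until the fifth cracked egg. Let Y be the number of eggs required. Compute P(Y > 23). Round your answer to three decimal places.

0.726

Needing more than 23 eggs ⇔ fewer than 5 successes in the first 23. With X ~ Binomial(23, 0.153846), P(Y > 23) = P(X ≤ 4).
  k=0: C(23,0)·0.153846^0·0.846154^23 = 0.02145
  k=1: C(23,1)·0.153846^1·0.846154^22 = 0.08968
  k=2: C(23,2)·0.153846^2·0.846154^21 = 0.17936
  k=3: C(23,3)·0.153846^3·0.846154^20 = 0.22828
  k=4: C(23,4)·0.153846^4·0.846154^19 = 0.20753
P(X ≤ 4) = 0.72629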